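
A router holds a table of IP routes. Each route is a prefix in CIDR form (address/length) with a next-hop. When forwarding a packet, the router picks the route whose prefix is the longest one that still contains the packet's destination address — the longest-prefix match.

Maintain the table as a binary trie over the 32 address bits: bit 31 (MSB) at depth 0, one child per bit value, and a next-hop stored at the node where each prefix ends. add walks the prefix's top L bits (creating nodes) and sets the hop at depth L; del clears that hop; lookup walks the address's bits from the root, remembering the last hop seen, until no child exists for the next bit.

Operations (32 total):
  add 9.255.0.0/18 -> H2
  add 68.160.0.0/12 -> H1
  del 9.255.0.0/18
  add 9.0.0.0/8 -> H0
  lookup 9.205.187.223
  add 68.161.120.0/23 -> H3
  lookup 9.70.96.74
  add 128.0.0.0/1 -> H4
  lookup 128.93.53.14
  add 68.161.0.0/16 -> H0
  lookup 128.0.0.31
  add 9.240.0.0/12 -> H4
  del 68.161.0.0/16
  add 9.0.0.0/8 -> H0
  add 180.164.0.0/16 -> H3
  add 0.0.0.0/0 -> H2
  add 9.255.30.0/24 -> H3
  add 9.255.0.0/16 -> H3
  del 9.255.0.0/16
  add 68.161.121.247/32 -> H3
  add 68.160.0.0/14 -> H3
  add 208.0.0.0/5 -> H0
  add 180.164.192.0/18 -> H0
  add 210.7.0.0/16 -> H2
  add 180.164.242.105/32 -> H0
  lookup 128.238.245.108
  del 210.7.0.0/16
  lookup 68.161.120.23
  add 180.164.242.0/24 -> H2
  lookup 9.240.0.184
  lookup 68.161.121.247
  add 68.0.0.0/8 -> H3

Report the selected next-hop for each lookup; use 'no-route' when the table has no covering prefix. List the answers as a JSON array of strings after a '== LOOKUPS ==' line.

Trace:
  + 9.255.0.0/18 (H2) depth=18
  + 68.160.0.0/12 (H1) depth=12
  - 9.255.0.0/18 clear@18
  + 9.0.0.0/8 (H0) depth=8
  ? 9.205.187.223  path d0:-→d1:-→d2:-→d3:-→d4:-→d5:-→d6:-→d7:-→d8:H0→d9:-→d10:-  best=H0
  + 68.161.120.0/23 (H3) depth=23
  ? 9.70.96.74  path d0:-→d1:-→d2:-→d3:-→d4:-→d5:-→d6:-→d7:-→d8:H0  best=H0
  + 128.0.0.0/1 (H4) depth=1
  ? 128.93.53.14  path d0:-→d1:H4  best=H4
  + 68.161.0.0/16 (H0) depth=16
  ? 128.0.0.31  path d0:-→d1:H4  best=H4
  + 9.240.0.0/12 (H4) depth=12
  - 68.161.0.0/16 clear@16
  + 9.0.0.0/8 (H0) depth=8
  + 180.164.0.0/16 (H3) depth=16
  + 0.0.0.0/0 (H2) depth=0
  + 9.255.30.0/24 (H3) depth=24
  + 9.255.0.0/16 (H3) depth=16
  - 9.255.0.0/16 clear@16
  + 68.161.121.247/32 (H3) depth=32
  + 68.160.0.0/14 (H3) depth=14
  + 208.0.0.0/5 (H0) depth=5
  + 180.164.192.0/18 (H0) depth=18
  + 210.7.0.0/16 (H2) depth=16
  + 180.164.242.105/32 (H0) depth=32
  ? 128.238.245.108  path d0:H2→d1:H4→d2:-  best=H4
  - 210.7.0.0/16 clear@16
  ? 68.161.120.23  path d0:H2→d1:-→d2:-→d3:-→d4:-→d5:-→d6:-→d7:-→d8:-→d9:-→d10:-→d11:-→d12:H1→d13:-→d14:H3→d15:-→d16:-→d17:-→d18:-→d19:-→d20:-→d21:-→d22:-→d23:H3  best=H3
  + 180.164.242.0/24 (H2) depth=24
  ? 9.240.0.184  path d0:H2→d1:-→d2:-→d3:-→d4:-→d5:-→d6:-→d7:-→d8:H0→d9:-→d10:-→d11:-→d12:H4  best=H4
  ? 68.161.121.247  path d0:H2→d1:-→d2:-→d3:-→d4:-→d5:-→d6:-→d7:-→d8:-→d9:-→d10:-→d11:-→d12:H1→d13:-→d14:H3→d15:-→d16:-→d17:-→d18:-→d19:-→d20:-→d21:-→d22:-→d23:H3→d24:-→d25:-→d26:-→d27:-→d28:-→d29:-→d30:-→d31:-→d32:H3  best=H3
  + 68.0.0.0/8 (H3) depth=8

== LOOKUPS ==
["H0","H0","H4","H4","H4","H3","H4","H3"]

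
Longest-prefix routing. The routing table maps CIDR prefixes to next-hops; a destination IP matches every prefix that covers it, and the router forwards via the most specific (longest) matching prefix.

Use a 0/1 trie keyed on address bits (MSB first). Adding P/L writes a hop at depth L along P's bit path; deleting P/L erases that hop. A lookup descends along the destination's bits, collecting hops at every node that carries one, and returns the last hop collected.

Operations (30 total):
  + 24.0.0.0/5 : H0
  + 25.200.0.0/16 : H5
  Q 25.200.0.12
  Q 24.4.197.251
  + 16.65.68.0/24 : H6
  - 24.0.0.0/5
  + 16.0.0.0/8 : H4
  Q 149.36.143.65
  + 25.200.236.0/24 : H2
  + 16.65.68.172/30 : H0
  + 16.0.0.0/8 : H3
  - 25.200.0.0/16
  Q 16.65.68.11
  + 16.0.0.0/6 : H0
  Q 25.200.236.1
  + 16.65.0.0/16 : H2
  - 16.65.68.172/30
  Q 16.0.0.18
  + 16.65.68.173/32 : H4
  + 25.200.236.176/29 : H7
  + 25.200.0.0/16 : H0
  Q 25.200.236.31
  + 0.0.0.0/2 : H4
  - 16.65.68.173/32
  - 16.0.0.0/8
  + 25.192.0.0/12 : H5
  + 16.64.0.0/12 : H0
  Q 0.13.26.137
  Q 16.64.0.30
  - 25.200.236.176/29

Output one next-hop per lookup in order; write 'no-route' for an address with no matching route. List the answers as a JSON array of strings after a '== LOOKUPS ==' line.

Process each operation:
  add 24.0.0.0/5 -> H0 at depth 5
  add 25.200.0.0/16 -> H5 at depth 16
  ? 25.200.0.12  path d0:-→d1:-→d2:-→d3:-→d4:-→d5:H0→d6:-→d7:-→d8:-→d9:-→d10:-→d11:-→d12:-→d13:-→d14:-→d15:-→d16:H5  best=H5
  ? 24.4.197.251  path d0:-→d1:-→d2:-→d3:-→d4:-→d5:H0→d6:-→d7:-  best=H0
  add 16.65.68.0/24 -> H6 at depth 24
  - 24.0.0.0/5 clear@5
  add 16.0.0.0/8 -> H4 at depth 8
  ? 149.36.143.65  path d0:-  best=no-route
  add 25.200.236.0/24 -> H2 at depth 24
  add 16.65.68.172/30 -> H0 at depth 30
  add 16.0.0.0/8 -> H3 at depth 8
  - 25.200.0.0/16 clear@16
  ? 16.65.68.11  path d0:-→d1:-→d2:-→d3:-→d4:-→d5:-→d6:-→d7:-→d8:H3→d9:-→d10:-→d11:-→d12:-→d13:-→d14:-→d15:-→d16:-→d17:-→d18:-→d19:-→d20:-→d21:-→d22:-→d23:-→d24:H6  best=H6
  add 16.0.0.0/6 -> H0 at depth 6
  ? 25.200.236.1  path d0:-→d1:-→d2:-→d3:-→d4:-→d5:-→d6:-→d7:-→d8:-→d9:-→d10:-→d11:-→d12:-→d13:-→d14:-→d15:-→d16:-→d17:-→d18:-→d19:-→d20:-→d21:-→d22:-→d23:-→d24:H2  best=H2
  add 16.65.0.0/16 -> H2 at depth 16
  - 16.65.68.172/30 clear@30
  ? 16.0.0.18  path d0:-→d1:-→d2:-→d3:-→d4:-→d5:-→d6:H0→d7:-→d8:H3→d9:-  best=H3
  add 16.65.68.173/32 -> H4 at depth 32
  add 25.200.236.176/29 -> H7 at depth 29
  add 25.200.0.0/16 -> H0 at depth 16
  ? 25.200.236.31  path d0:-→d1:-→d2:-→d3:-→d4:-→d5:-→d6:-→d7:-→d8:-→d9:-→d10:-→d11:-→d12:-→d13:-→d14:-→d15:-→d16:H0→d17:-→d18:-→d19:-→d20:-→d21:-→d22:-→d23:-→d24:H2  best=H2
  add 0.0.0.0/2 -> H4 at depth 2
  - 16.65.68.173/32 clear@32
  - 16.0.0.0/8 clear@8
  add 25.192.0.0/12 -> H5 at depth 12
  add 16.64.0.0/12 -> H0 at depth 12
  ? 0.13.26.137  path d0:-→d1:-→d2:H4→d3:-  best=H4
  ? 16.64.0.30  path d0:-→d1:-→d2:H4→d3:-→d4:-→d5:-→d6:H0→d7:-→d8:-→d9:-→d10:-→d11:-→d12:H0→d13:-→d14:-→d15:-  best=H0
  - 25.200.236.176/29 clear@29

== LOOKUPS ==
["H5","H0","no-route","H6","H2","H3","H2","H4","H0"]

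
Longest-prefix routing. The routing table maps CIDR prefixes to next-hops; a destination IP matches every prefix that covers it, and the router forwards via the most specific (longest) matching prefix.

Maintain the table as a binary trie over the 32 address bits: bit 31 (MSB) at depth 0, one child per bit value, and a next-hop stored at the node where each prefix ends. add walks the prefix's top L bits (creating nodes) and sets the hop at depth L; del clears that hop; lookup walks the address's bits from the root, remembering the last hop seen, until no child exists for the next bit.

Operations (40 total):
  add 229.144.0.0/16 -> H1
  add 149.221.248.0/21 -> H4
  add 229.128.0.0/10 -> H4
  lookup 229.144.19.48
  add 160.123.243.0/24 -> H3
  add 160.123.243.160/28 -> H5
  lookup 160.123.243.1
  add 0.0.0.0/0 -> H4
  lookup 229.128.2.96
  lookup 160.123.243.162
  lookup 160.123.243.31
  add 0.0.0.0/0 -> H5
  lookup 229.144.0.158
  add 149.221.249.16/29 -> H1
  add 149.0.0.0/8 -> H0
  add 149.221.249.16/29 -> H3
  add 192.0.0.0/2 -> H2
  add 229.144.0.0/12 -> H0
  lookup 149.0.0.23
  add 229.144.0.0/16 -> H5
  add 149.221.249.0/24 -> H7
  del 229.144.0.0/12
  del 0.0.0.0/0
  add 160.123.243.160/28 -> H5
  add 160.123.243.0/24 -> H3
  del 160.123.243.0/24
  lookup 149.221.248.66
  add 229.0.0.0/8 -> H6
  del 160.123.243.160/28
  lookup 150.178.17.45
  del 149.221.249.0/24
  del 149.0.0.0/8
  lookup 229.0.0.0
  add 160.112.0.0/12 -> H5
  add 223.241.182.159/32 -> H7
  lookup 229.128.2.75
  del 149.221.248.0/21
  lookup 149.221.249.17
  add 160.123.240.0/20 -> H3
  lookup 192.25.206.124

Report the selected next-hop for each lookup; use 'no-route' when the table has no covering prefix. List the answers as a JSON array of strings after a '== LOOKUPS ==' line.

Trace:
  add 229.144.0.0/16 -> H1 at depth 16
  add 149.221.248.0/21 -> H4 at depth 21
  add 229.128.0.0/10 -> H4 at depth 10
  ? 229.144.19.48  path d0:-→d1:-→d2:-→d3:-→d4:-→d5:-→d6:-→d7:-→d8:-→d9:-→d10:H4→d11:-→d12:-→d13:-→d14:-→d15:-→d16:H1  best=H1
  add 160.123.243.0/24 -> H3 at depth 24
  add 160.123.243.160/28 -> H5 at depth 28
  ? 160.123.243.1  path d0:-→d1:-→d2:-→d3:-→d4:-→d5:-→d6:-→d7:-→d8:-→d9:-→d10:-→d11:-→d12:-→d13:-→d14:-→d15:-→d16:-→d17:-→d18:-→d19:-→d20:-→d21:-→d22:-→d23:-→d24:H3  best=H3
  add 0.0.0.0/0 -> H4 at depth 0
  ? 229.128.2.96  path d0:H4→d1:-→d2:-→d3:-→d4:-→d5:-→d6:-→d7:-→d8:-→d9:-→d10:H4→d11:-  best=H4
  ? 160.123.243.162  path d0:H4→d1:-→d2:-→d3:-→d4:-→d5:-→d6:-→d7:-→d8:-→d9:-→d10:-→d11:-→d12:-→d13:-→d14:-→d15:-→d16:-→d17:-→d18:-→d19:-→d20:-→d21:-→d22:-→d23:-→d24:H3→d25:-→d26:-→d27:-→d28:H5  best=H5
  ? 160.123.243.31  path d0:H4→d1:-→d2:-→d3:-→d4:-→d5:-→d6:-→d7:-→d8:-→d9:-→d10:-→d11:-→d12:-→d13:-→d14:-→d15:-→d16:-→d17:-→d18:-→d19:-→d20:-→d21:-→d22:-→d23:-→d24:H3  best=H3
  add 0.0.0.0/0 -> H5 at depth 0
  ? 229.144.0.158  path d0:H5→d1:-→d2:-→d3:-→d4:-→d5:-→d6:-→d7:-→d8:-→d9:-→d10:H4→d11:-→d12:-→d13:-→d14:-→d15:-→d16:H1  best=H1
  add 149.221.249.16/29 -> H1 at depth 29
  add 149.0.0.0/8 -> H0 at depth 8
  add 149.221.249.16/29 -> H3 at depth 29
  add 192.0.0.0/2 -> H2 at depth 2
  add 229.144.0.0/12 -> H0 at depth 12
  ? 149.0.0.23  path d0:H5→d1:-→d2:-→d3:-→d4:-→d5:-→d6:-→d7:-→d8:H0  best=H0
  add 229.144.0.0/16 -> H5 at depth 16
  add 149.221.249.0/24 -> H7 at depth 24
  - 229.144.0.0/12 clear@12
  - 0.0.0.0/0 clear@0
  add 160.123.243.160/28 -> H5 at depth 28
  add 160.123.243.0/24 -> H3 at depth 24
  - 160.123.243.0/24 clear@24
  ? 149.221.248.66  path d0:-→d1:-→d2:-→d3:-→d4:-→d5:-→d6:-→d7:-→d8:H0→d9:-→d10:-→d11:-→d12:-→d13:-→d14:-→d15:-→d16:-→d17:-→d18:-→d19:-→d20:-→d21:H4→d22:-→d23:-  best=H4
  add 229.0.0.0/8 -> H6 at depth 8
  - 160.123.243.160/28 clear@28
  ? 150.178.17.45  path d0:-→d1:-→d2:-→d3:-→d4:-→d5:-→d6:-  best=no-route
  - 149.221.249.0/24 clear@24
  - 149.0.0.0/8 clear@8
  ? 229.0.0.0  path d0:-→d1:-→d2:H2→d3:-→d4:-→d5:-→d6:-→d7:-→d8:H6  best=H6
  add 160.112.0.0/12 -> H5 at depth 12
  add 223.241.182.159/32 -> H7 at depth 32
  ? 229.128.2.75  path d0:-→d1:-→d2:H2→d3:-→d4:-→d5:-→d6:-→d7:-→d8:H6→d9:-→d10:H4→d11:-  best=H4
  - 149.221.248.0/21 clear@21
  ? 149.221.249.17  path d0:-→d1:-→d2:-→d3:-→d4:-→d5:-→d6:-→d7:-→d8:-→d9:-→d10:-→d11:-→d12:-→d13:-→d14:-→d15:-→d16:-→d17:-→d18:-→d19:-→d20:-→d21:-→d22:-→d23:-→d24:-→d25:-→d26:-→d27:-→d28:-→d29:H3  best=H3
  add 160.123.240.0/20 -> H3 at depth 20
  ? 192.25.206.124  path d0:-→d1:-→d2:H2→d3:-  best=H2

== LOOKUPS ==
["H1","H3","H4","H5","H3","H1","H0","H4","no-route","H6","H4","H3","H2"]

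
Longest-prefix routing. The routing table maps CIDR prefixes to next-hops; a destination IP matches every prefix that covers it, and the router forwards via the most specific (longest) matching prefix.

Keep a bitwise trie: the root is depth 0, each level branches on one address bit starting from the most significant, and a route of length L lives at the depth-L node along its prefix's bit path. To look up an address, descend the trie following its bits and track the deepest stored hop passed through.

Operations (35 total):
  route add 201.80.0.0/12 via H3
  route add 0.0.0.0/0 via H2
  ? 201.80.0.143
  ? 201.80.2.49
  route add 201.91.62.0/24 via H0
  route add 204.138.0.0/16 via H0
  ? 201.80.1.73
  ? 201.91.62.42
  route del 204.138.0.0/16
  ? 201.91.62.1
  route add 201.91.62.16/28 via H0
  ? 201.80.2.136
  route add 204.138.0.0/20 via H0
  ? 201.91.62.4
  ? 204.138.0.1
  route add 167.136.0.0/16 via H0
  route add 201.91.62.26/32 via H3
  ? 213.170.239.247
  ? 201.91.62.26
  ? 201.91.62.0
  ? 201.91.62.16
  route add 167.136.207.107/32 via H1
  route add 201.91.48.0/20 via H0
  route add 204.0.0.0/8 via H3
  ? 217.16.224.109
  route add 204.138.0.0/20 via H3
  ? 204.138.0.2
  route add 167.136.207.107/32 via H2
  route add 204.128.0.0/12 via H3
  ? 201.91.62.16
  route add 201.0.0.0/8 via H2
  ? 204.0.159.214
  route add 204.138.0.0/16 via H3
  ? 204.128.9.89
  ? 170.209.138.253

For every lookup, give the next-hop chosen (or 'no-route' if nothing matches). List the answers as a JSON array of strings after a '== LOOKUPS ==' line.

Trace:
  + 201.80.0.0/12 (H3) depth=12
  + 0.0.0.0/0 (H2) depth=0
  lookup 201.80.0.143: bits 110010010101 walk d0:H2→d1:-→d2:-→d3:-→d4:-→d5:-→d6:-→d7:-→d8:-→d9:-→d10:-→d11:-→d12:H3 -> H3
  lookup 201.80.2.49: bits 110010010101 walk d0:H2→d1:-→d2:-→d3:-→d4:-→d5:-→d6:-→d7:-→d8:-→d9:-→d10:-→d11:-→d12:H3 -> H3
  + 201.91.62.0/24 (H0) depth=24
  + 204.138.0.0/16 (H0) depth=16
  lookup 201.80.1.73: bits 110010010101 walk d0:H2→d1:-→d2:-→d3:-→d4:-→d5:-→d6:-→d7:-→d8:-→d9:-→d10:-→d11:-→d12:H3 -> H3
  lookup 201.91.62.42: bits 110010010101101100111110 walk d0:H2→d1:-→d2:-→d3:-→d4:-→d5:-→d6:-→d7:-→d8:-→d9:-→d10:-→d11:-→d12:H3→d13:-→d14:-→d15:-→d16:-→d17:-→d18:-→d19:-→d20:-→d21:-→d22:-→d23:-→d24:H0 -> H0
  - 204.138.0.0/16 clear@16
  lookup 201.91.62.1: bits 110010010101101100111110 walk d0:H2→d1:-→d2:-→d3:-→d4:-→d5:-→d6:-→d7:-→d8:-→d9:-→d10:-→d11:-→d12:H3→d13:-→d14:-→d15:-→d16:-→d17:-→d18:-→d19:-→d20:-→d21:-→d22:-→d23:-→d24:H0 -> H0
  + 201.91.62.16/28 (H0) depth=28
  lookup 201.80.2.136: bits 110010010101 walk d0:H2→d1:-→d2:-→d3:-→d4:-→d5:-→d6:-→d7:-→d8:-→d9:-→d10:-→d11:-→d12:H3 -> H3
  + 204.138.0.0/20 (H0) depth=20
  lookup 201.91.62.4: bits 110010010101101100111110000 walk d0:H2→d1:-→d2:-→d3:-→d4:-→d5:-→d6:-→d7:-→d8:-→d9:-→d10:-→d11:-→d12:H3→d13:-→d14:-→d15:-→d16:-→d17:-→d18:-→d19:-→d20:-→d21:-→d22:-→d23:-→d24:H0→d25:-→d26:-→d27:- -> H0
  lookup 204.138.0.1: bits 11001100100010100000 walk d0:H2→d1:-→d2:-→d3:-→d4:-→d5:-→d6:-→d7:-→d8:-→d9:-→d10:-→d11:-→d12:-→d13:-→d14:-→d15:-→d16:-→d17:-→d18:-→d19:-→d20:H0 -> H0
  + 167.136.0.0/16 (H0) depth=16
  + 201.91.62.26/32 (H3) depth=32
  lookup 213.170.239.247: bits 110 walk d0:H2→d1:-→d2:-→d3:- -> H2
  lookup 201.91.62.26: bits 11001001010110110011111000011010 walk d0:H2→d1:-→d2:-→d3:-→d4:-→d5:-→d6:-→d7:-→d8:-→d9:-→d10:-→d11:-→d12:H3→d13:-→d14:-→d15:-→d16:-→d17:-→d18:-→d19:-→d20:-→d21:-→d22:-→d23:-→d24:H0→d25:-→d26:-→d27:-→d28:H0→d29:-→d30:-→d31:-→d32:H3 -> H3
  lookup 201.91.62.0: bits 110010010101101100111110000 walk d0:H2→d1:-→d2:-→d3:-→d4:-→d5:-→d6:-→d7:-→d8:-→d9:-→d10:-→d11:-→d12:H3→d13:-→d14:-→d15:-→d16:-→d17:-→d18:-→d19:-→d20:-→d21:-→d22:-→d23:-→d24:H0→d25:-→d26:-→d27:- -> H0
  lookup 201.91.62.16: bits 1100100101011011001111100001 walk d0:H2→d1:-→d2:-→d3:-→d4:-→d5:-→d6:-→d7:-→d8:-→d9:-→d10:-→d11:-→d12:H3→d13:-→d14:-→d15:-→d16:-→d17:-→d18:-→d19:-→d20:-→d21:-→d22:-→d23:-→d24:H0→d25:-→d26:-→d27:-→d28:H0 -> H0
  + 167.136.207.107/32 (H1) depth=32
  + 201.91.48.0/20 (H0) depth=20
  + 204.0.0.0/8 (H3) depth=8
  lookup 217.16.224.109: bits 110 walk d0:H2→d1:-→d2:-→d3:- -> H2
  + 204.138.0.0/20 (H3) depth=20
  lookup 204.138.0.2: bits 11001100100010100000 walk d0:H2→d1:-→d2:-→d3:-→d4:-→d5:-→d6:-→d7:-→d8:H3→d9:-→d10:-→d11:-→d12:-→d13:-→d14:-→d15:-→d16:-→d17:-→d18:-→d19:-→d20:H3 -> H3
  + 167.136.207.107/32 (H2) depth=32
  + 204.128.0.0/12 (H3) depth=12
  lookup 201.91.62.16: bits 1100100101011011001111100001 walk d0:H2→d1:-→d2:-→d3:-→d4:-→d5:-→d6:-→d7:-→d8:-→d9:-→d10:-→d11:-→d12:H3→d13:-→d14:-→d15:-→d16:-→d17:-→d18:-→d19:-→d20:H0→d21:-→d22:-→d23:-→d24:H0→d25:-→d26:-→d27:-→d28:H0 -> H0
  + 201.0.0.0/8 (H2) depth=8
  lookup 204.0.159.214: bits 11001100 walk d0:H2→d1:-→d2:-→d3:-→d4:-→d5:-→d6:-→d7:-→d8:H3 -> H3
  + 204.138.0.0/16 (H3) depth=16
  lookup 204.128.9.89: bits 110011001000 walk d0:H2→d1:-→d2:-→d3:-→d4:-→d5:-→d6:-→d7:-→d8:H3→d9:-→d10:-→d11:-→d12:H3 -> H3
  lookup 170.209.138.253: bits 1010 walk d0:H2→d1:-→d2:-→d3:-→d4:- -> H2

== LOOKUPS ==
["H3","H3","H3","H0","H0","H3","H0","H0","H2","H3","H0","H0","H2","H3","H0","H3","H3","H2"]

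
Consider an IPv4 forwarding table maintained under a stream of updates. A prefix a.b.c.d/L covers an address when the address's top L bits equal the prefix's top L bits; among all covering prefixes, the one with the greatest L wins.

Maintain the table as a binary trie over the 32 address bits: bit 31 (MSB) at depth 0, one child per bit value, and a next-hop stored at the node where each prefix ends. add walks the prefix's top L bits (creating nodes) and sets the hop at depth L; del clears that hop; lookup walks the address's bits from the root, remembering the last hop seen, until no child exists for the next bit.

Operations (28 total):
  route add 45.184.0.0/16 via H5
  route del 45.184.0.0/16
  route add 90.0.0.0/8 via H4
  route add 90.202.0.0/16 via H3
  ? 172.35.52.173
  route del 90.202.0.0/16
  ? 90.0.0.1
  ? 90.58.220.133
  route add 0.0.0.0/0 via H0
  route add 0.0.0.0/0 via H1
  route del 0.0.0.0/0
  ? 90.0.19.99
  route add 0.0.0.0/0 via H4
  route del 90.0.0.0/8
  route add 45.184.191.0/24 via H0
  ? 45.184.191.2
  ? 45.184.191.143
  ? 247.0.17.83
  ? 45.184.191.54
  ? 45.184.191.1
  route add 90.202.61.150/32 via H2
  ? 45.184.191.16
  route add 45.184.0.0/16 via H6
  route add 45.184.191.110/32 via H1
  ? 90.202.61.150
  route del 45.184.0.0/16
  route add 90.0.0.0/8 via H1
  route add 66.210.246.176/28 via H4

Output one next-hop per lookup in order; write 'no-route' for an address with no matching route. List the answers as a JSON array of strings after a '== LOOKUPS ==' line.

Apply in order:
  + 45.184.0.0/16 (H5) depth=16
  del 45.184.0.0/16 (clear depth 16)
  + 90.0.0.0/8 (H4) depth=8
  + 90.202.0.0/16 (H3) depth=16
  ? 172.35.52.173  path d0:-  best=no-route
  del 90.202.0.0/16 (clear depth 16)
  ? 90.0.0.1  path d0:-→d1:-→d2:-→d3:-→d4:-→d5:-→d6:-→d7:-→d8:H4  best=H4
  ? 90.58.220.133  path d0:-→d1:-→d2:-→d3:-→d4:-→d5:-→d6:-→d7:-→d8:H4  best=H4
  + 0.0.0.0/0 (H0) depth=0
  + 0.0.0.0/0 (H1) depth=0
  del 0.0.0.0/0 (clear depth 0)
  ? 90.0.19.99  path d0:-→d1:-→d2:-→d3:-→d4:-→d5:-→d6:-→d7:-→d8:H4  best=H4
  + 0.0.0.0/0 (H4) depth=0
  del 90.0.0.0/8 (clear depth 8)
  + 45.184.191.0/24 (H0) depth=24
  ? 45.184.191.2  path d0:H4→d1:-→d2:-→d3:-→d4:-→d5:-→d6:-→d7:-→d8:-→d9:-→d10:-→d11:-→d12:-→d13:-→d14:-→d15:-→d16:-→d17:-→d18:-→d19:-→d20:-→d21:-→d22:-→d23:-→d24:H0  best=H0
  ? 45.184.191.143  path d0:H4→d1:-→d2:-→d3:-→d4:-→d5:-→d6:-→d7:-→d8:-→d9:-→d10:-→d11:-→d12:-→d13:-→d14:-→d15:-→d16:-→d17:-→d18:-→d19:-→d20:-→d21:-→d22:-→d23:-→d24:H0  best=H0
  ? 247.0.17.83  path d0:H4  best=H4
  ? 45.184.191.54  path d0:H4→d1:-→d2:-→d3:-→d4:-→d5:-→d6:-→d7:-→d8:-→d9:-→d10:-→d11:-→d12:-→d13:-→d14:-→d15:-→d16:-→d17:-→d18:-→d19:-→d20:-→d21:-→d22:-→d23:-→d24:H0  best=H0
  ? 45.184.191.1  path d0:H4→d1:-→d2:-→d3:-→d4:-→d5:-→d6:-→d7:-→d8:-→d9:-→d10:-→d11:-→d12:-→d13:-→d14:-→d15:-→d16:-→d17:-→d18:-→d19:-→d20:-→d21:-→d22:-→d23:-→d24:H0  best=H0
  + 90.202.61.150/32 (H2) depth=32
  ? 45.184.191.16  path d0:H4→d1:-→d2:-→d3:-→d4:-→d5:-→d6:-→d7:-→d8:-→d9:-→d10:-→d11:-→d12:-→d13:-→d14:-→d15:-→d16:-→d17:-→d18:-→d19:-→d20:-→d21:-→d22:-→d23:-→d24:H0  best=H0
  + 45.184.0.0/16 (H6) depth=16
  + 45.184.191.110/32 (H1) depth=32
  ? 90.202.61.150  path d0:H4→d1:-→d2:-→d3:-→d4:-→d5:-→d6:-→d7:-→d8:-→d9:-→d10:-→d11:-→d12:-→d13:-→d14:-→d15:-→d16:-→d17:-→d18:-→d19:-→d20:-→d21:-→d22:-→d23:-→d24:-→d25:-→d26:-→d27:-→d28:-→d29:-→d30:-→d31:-→d32:H2  best=H2
  del 45.184.0.0/16 (clear depth 16)
  + 90.0.0.0/8 (H1) depth=8
  + 66.210.246.176/28 (H4) depth=28

== LOOKUPS ==
["no-route","H4","H4","H4","H0","H0","H4","H0","H0","H0","H2"]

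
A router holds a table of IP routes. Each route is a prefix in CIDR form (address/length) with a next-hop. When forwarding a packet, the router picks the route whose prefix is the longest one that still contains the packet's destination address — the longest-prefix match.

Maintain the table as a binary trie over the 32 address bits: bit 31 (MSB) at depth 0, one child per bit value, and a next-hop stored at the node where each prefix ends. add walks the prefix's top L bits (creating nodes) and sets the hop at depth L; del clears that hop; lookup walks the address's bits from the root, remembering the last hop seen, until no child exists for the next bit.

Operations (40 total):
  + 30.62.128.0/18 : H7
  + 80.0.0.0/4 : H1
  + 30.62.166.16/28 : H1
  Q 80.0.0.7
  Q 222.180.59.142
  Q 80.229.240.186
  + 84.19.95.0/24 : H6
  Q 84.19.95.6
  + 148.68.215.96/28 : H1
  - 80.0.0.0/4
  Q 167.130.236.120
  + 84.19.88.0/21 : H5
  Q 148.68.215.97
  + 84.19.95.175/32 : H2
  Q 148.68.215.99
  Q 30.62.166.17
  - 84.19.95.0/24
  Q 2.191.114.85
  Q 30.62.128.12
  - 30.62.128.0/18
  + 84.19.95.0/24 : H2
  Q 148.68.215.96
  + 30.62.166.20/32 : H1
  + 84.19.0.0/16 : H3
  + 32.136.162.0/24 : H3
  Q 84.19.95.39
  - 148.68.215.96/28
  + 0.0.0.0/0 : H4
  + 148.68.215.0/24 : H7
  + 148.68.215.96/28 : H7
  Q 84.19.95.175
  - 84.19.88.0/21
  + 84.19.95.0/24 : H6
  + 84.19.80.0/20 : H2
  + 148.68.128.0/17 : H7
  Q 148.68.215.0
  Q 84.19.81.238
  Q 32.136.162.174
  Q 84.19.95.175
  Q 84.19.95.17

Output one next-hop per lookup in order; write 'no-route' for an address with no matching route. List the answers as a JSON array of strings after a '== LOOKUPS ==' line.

Trace:
  + 30.62.128.0/18 (H7) depth=18
  + 80.0.0.0/4 (H1) depth=4
  + 30.62.166.16/28 (H1) depth=28
  ? 80.0.0.7  path d0:-→d1:-→d2:-→d3:-→d4:H1  best=H1
  ? 222.180.59.142  path d0:-  best=no-route
  ? 80.229.240.186  path d0:-→d1:-→d2:-→d3:-→d4:H1  best=H1
  + 84.19.95.0/24 (H6) depth=24
  ? 84.19.95.6  path d0:-→d1:-→d2:-→d3:-→d4:H1→d5:-→d6:-→d7:-→d8:-→d9:-→d10:-→d11:-→d12:-→d13:-→d14:-→d15:-→d16:-→d17:-→d18:-→d19:-→d20:-→d21:-→d22:-→d23:-→d24:H6  best=H6
  + 148.68.215.96/28 (H1) depth=28
  - 80.0.0.0/4 clear@4
  ? 167.130.236.120  path d0:-→d1:-→d2:-  best=no-route
  + 84.19.88.0/21 (H5) depth=21
  ? 148.68.215.97  path d0:-→d1:-→d2:-→d3:-→d4:-→d5:-→d6:-→d7:-→d8:-→d9:-→d10:-→d11:-→d12:-→d13:-→d14:-→d15:-→d16:-→d17:-→d18:-→d19:-→d20:-→d21:-→d22:-→d23:-→d24:-→d25:-→d26:-→d27:-→d28:H1  best=H1
  + 84.19.95.175/32 (H2) depth=32
  ? 148.68.215.99  path d0:-→d1:-→d2:-→d3:-→d4:-→d5:-→d6:-→d7:-→d8:-→d9:-→d10:-→d11:-→d12:-→d13:-→d14:-→d15:-→d16:-→d17:-→d18:-→d19:-→d20:-→d21:-→d22:-→d23:-→d24:-→d25:-→d26:-→d27:-→d28:H1  best=H1
  ? 30.62.166.17  path d0:-→d1:-→d2:-→d3:-→d4:-→d5:-→d6:-→d7:-→d8:-→d9:-→d10:-→d11:-→d12:-→d13:-→d14:-→d15:-→d16:-→d17:-→d18:H7→d19:-→d20:-→d21:-→d22:-→d23:-→d24:-→d25:-→d26:-→d27:-→d28:H1  best=H1
  - 84.19.95.0/24 clear@24
  ? 2.191.114.85  path d0:-→d1:-→d2:-→d3:-  best=no-route
  ? 30.62.128.12  path d0:-→d1:-→d2:-→d3:-→d4:-→d5:-→d6:-→d7:-→d8:-→d9:-→d10:-→d11:-→d12:-→d13:-→d14:-→d15:-→d16:-→d17:-→d18:H7  best=H7
  - 30.62.128.0/18 clear@18
  + 84.19.95.0/24 (H2) depth=24
  ? 148.68.215.96  path d0:-→d1:-→d2:-→d3:-→d4:-→d5:-→d6:-→d7:-→d8:-→d9:-→d10:-→d11:-→d12:-→d13:-→d14:-→d15:-→d16:-→d17:-→d18:-→d19:-→d20:-→d21:-→d22:-→d23:-→d24:-→d25:-→d26:-→d27:-→d28:H1  best=H1
  + 30.62.166.20/32 (H1) depth=32
  + 84.19.0.0/16 (H3) depth=16
  + 32.136.162.0/24 (H3) depth=24
  ? 84.19.95.39  path d0:-→d1:-→d2:-→d3:-→d4:-→d5:-→d6:-→d7:-→d8:-→d9:-→d10:-→d11:-→d12:-→d13:-→d14:-→d15:-→d16:H3→d17:-→d18:-→d19:-→d20:-→d21:H5→d22:-→d23:-→d24:H2  best=H2
  - 148.68.215.96/28 clear@28
  + 0.0.0.0/0 (H4) depth=0
  + 148.68.215.0/24 (H7) depth=24
  + 148.68.215.96/28 (H7) depth=28
  ? 84.19.95.175  path d0:H4→d1:-→d2:-→d3:-→d4:-→d5:-→d6:-→d7:-→d8:-→d9:-→d10:-→d11:-→d12:-→d13:-→d14:-→d15:-→d16:H3→d17:-→d18:-→d19:-→d20:-→d21:H5→d22:-→d23:-→d24:H2→d25:-→d26:-→d27:-→d28:-→d29:-→d30:-→d31:-→d32:H2  best=H2
  - 84.19.88.0/21 clear@21
  + 84.19.95.0/24 (H6) depth=24
  + 84.19.80.0/20 (H2) depth=20
  + 148.68.128.0/17 (H7) depth=17
  ? 148.68.215.0  path d0:H4→d1:-→d2:-→d3:-→d4:-→d5:-→d6:-→d7:-→d8:-→d9:-→d10:-→d11:-→d12:-→d13:-→d14:-→d15:-→d16:-→d17:H7→d18:-→d19:-→d20:-→d21:-→d22:-→d23:-→d24:H7→d25:-  best=H7
  ? 84.19.81.238  path d0:H4→d1:-→d2:-→d3:-→d4:-→d5:-→d6:-→d7:-→d8:-→d9:-→d10:-→d11:-→d12:-→d13:-→d14:-→d15:-→d16:H3→d17:-→d18:-→d19:-→d20:H2  best=H2
  ? 32.136.162.174  path d0:H4→d1:-→d2:-→d3:-→d4:-→d5:-→d6:-→d7:-→d8:-→d9:-→d10:-→d11:-→d12:-→d13:-→d14:-→d15:-→d16:-→d17:-→d18:-→d19:-→d20:-→d21:-→d22:-→d23:-→d24:H3  best=H3
  ? 84.19.95.175  path d0:H4→d1:-→d2:-→d3:-→d4:-→d5:-→d6:-→d7:-→d8:-→d9:-→d10:-→d11:-→d12:-→d13:-→d14:-→d15:-→d16:H3→d17:-→d18:-→d19:-→d20:H2→d21:-→d22:-→d23:-→d24:H6→d25:-→d26:-→d27:-→d28:-→d29:-→d30:-→d31:-→d32:H2  best=H2
  ? 84.19.95.17  path d0:H4→d1:-→d2:-→d3:-→d4:-→d5:-→d6:-→d7:-→d8:-→d9:-→d10:-→d11:-→d12:-→d13:-→d14:-→d15:-→d16:H3→d17:-→d18:-→d19:-→d20:H2→d21:-→d22:-→d23:-→d24:H6  best=H6

== LOOKUPS ==
["H1","no-route","H1","H6","no-route","H1","H1","H1","no-route","H7","H1","H2","H2","H7","H2","H3","H2","H6"]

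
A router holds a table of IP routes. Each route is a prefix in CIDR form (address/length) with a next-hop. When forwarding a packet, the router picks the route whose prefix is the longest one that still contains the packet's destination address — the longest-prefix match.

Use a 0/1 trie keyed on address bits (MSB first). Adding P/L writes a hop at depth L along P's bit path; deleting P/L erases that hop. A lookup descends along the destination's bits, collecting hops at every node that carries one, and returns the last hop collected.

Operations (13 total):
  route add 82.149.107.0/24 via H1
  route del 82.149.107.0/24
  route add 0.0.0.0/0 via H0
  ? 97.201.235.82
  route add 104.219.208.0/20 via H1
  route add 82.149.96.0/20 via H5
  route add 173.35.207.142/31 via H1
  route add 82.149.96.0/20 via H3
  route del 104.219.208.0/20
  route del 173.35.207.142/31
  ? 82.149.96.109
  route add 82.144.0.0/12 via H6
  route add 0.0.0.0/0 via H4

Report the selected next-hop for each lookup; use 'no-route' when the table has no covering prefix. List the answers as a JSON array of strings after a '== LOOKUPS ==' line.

Apply in order:
  add 82.149.107.0/24 -> H1 at depth 24
  - 82.149.107.0/24 clear@24
  add 0.0.0.0/0 -> H0 at depth 0
  ? 97.201.235.82  path d0:H0→d1:-→d2:-  best=H0
  add 104.219.208.0/20 -> H1 at depth 20
  add 82.149.96.0/20 -> H5 at depth 20
  add 173.35.207.142/31 -> H1 at depth 31
  add 82.149.96.0/20 -> H3 at depth 20
  - 104.219.208.0/20 clear@20
  - 173.35.207.142/31 clear@31
  ? 82.149.96.109  path d0:H0→d1:-→d2:-→d3:-→d4:-→d5:-→d6:-→d7:-→d8:-→d9:-→d10:-→d11:-→d12:-→d13:-→d14:-→d15:-→d16:-→d17:-→d18:-→d19:-→d20:H3  best=H3
  add 82.144.0.0/12 -> H6 at depth 12
  add 0.0.0.0/0 -> H4 at depth 0

== LOOKUPS ==
["H0","H3"]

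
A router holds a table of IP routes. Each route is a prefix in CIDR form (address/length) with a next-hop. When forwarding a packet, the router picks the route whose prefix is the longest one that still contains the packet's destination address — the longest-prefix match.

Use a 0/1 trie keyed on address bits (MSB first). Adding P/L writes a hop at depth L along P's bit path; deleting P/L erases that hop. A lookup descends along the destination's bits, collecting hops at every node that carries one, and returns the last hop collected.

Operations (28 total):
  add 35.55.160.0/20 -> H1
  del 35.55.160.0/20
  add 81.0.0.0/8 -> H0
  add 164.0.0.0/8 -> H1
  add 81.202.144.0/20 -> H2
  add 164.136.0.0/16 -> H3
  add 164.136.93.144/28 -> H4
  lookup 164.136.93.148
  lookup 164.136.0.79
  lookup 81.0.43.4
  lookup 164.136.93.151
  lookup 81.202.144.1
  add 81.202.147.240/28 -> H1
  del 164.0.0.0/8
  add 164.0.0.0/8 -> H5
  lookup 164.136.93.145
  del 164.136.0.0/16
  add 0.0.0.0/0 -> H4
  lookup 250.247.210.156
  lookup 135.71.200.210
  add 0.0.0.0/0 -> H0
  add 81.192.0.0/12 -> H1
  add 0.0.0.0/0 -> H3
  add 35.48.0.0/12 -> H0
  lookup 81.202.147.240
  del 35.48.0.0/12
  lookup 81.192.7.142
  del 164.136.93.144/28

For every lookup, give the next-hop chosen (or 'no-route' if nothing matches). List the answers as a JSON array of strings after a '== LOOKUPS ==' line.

Process each operation:
  add 35.55.160.0/20 -> H1 at depth 20
  del 35.55.160.0/20 (clear depth 20)
  add 81.0.0.0/8 -> H0 at depth 8
  add 164.0.0.0/8 -> H1 at depth 8
  add 81.202.144.0/20 -> H2 at depth 20
  add 164.136.0.0/16 -> H3 at depth 16
  add 164.136.93.144/28 -> H4 at depth 28
  lookup 164.136.93.148: bits 1010010010001000010111011001 walk d0:-→d1:-→d2:-→d3:-→d4:-→d5:-→d6:-→d7:-→d8:H1→d9:-→d10:-→d11:-→d12:-→d13:-→d14:-→d15:-→d16:H3→d17:-→d18:-→d19:-→d20:-→d21:-→d22:-→d23:-→d24:-→d25:-→d26:-→d27:-→d28:H4 -> H4
  lookup 164.136.0.79: bits 10100100100010000 walk d0:-→d1:-→d2:-→d3:-→d4:-→d5:-→d6:-→d7:-→d8:H1→d9:-→d10:-→d11:-→d12:-→d13:-→d14:-→d15:-→d16:H3→d17:- -> H3
  lookup 81.0.43.4: bits 01010001 walk d0:-→d1:-→d2:-→d3:-→d4:-→d5:-→d6:-→d7:-→d8:H0 -> H0
  lookup 164.136.93.151: bits 1010010010001000010111011001 walk d0:-→d1:-→d2:-→d3:-→d4:-→d5:-→d6:-→d7:-→d8:H1→d9:-→d10:-→d11:-→d12:-→d13:-→d14:-→d15:-→d16:H3→d17:-→d18:-→d19:-→d20:-→d21:-→d22:-→d23:-→d24:-→d25:-→d26:-→d27:-→d28:H4 -> H4
  lookup 81.202.144.1: bits 01010001110010101001 walk d0:-→d1:-→d2:-→d3:-→d4:-→d5:-→d6:-→d7:-→d8:H0→d9:-→d10:-→d11:-→d12:-→d13:-→d14:-→d15:-→d16:-→d17:-→d18:-→d19:-→d20:H2 -> H2
  add 81.202.147.240/28 -> H1 at depth 28
  del 164.0.0.0/8 (clear depth 8)
  add 164.0.0.0/8 -> H5 at depth 8
  lookup 164.136.93.145: bits 1010010010001000010111011001 walk d0:-→d1:-→d2:-→d3:-→d4:-→d5:-→d6:-→d7:-→d8:H5→d9:-→d10:-→d11:-→d12:-→d13:-→d14:-→d15:-→d16:H3→d17:-→d18:-→d19:-→d20:-→d21:-→d22:-→d23:-→d24:-→d25:-→d26:-→d27:-→d28:H4 -> H4
  del 164.136.0.0/16 (clear depth 16)
  add 0.0.0.0/0 -> H4 at depth 0
  lookup 250.247.210.156: bits 1 walk d0:H4→d1:- -> H4
  lookup 135.71.200.210: bits 10 walk d0:H4→d1:-→d2:- -> H4
  add 0.0.0.0/0 -> H0 at depth 0
  add 81.192.0.0/12 -> H1 at depth 12
  add 0.0.0.0/0 -> H3 at depth 0
  add 35.48.0.0/12 -> H0 at depth 12
  lookup 81.202.147.240: bits 0101000111001010100100111111 walk d0:H3→d1:-→d2:-→d3:-→d4:-→d5:-→d6:-→d7:-→d8:H0→d9:-→d10:-→d11:-→d12:H1→d13:-→d14:-→d15:-→d16:-→d17:-→d18:-→d19:-→d20:H2→d21:-→d22:-→d23:-→d24:-→d25:-→d26:-→d27:-→d28:H1 -> H1
  del 35.48.0.0/12 (clear depth 12)
  lookup 81.192.7.142: bits 010100011100 walk d0:H3→d1:-→d2:-→d3:-→d4:-→d5:-→d6:-→d7:-→d8:H0→d9:-→d10:-→d11:-→d12:H1 -> H1
  del 164.136.93.144/28 (clear depth 28)

== LOOKUPS ==
["H4","H3","H0","H4","H2","H4","H4","H4","H1","H1"]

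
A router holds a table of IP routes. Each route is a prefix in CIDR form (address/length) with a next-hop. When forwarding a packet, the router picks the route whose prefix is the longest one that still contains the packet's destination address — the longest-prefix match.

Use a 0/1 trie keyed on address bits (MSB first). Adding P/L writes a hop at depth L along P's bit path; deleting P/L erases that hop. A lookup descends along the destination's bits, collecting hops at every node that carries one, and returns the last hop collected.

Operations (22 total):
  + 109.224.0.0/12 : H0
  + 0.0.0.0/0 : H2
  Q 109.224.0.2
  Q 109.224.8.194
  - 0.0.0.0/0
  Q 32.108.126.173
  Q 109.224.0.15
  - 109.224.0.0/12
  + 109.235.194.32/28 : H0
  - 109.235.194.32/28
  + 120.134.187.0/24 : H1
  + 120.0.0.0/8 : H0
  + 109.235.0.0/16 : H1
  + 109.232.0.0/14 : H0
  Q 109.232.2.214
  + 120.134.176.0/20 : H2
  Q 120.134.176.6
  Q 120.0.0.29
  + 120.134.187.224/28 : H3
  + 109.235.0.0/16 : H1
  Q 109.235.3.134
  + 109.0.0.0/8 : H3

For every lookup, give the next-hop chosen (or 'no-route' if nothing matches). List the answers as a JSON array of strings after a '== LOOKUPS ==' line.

Process each operation:
  add 109.224.0.0/12 -> H0 at depth 12
  add 0.0.0.0/0 -> H2 at depth 0
  Q 109.224.0.2: descend 011011011110 ; hops seen [H2,H0] ; pick H0
  Q 109.224.8.194: descend 011011011110 ; hops seen [H2,H0] ; pick H0
  del 0.0.0.0/0 (clear depth 0)
  Q 32.108.126.173: descend 0 ; hops seen [∅] ; pick no-route
  Q 109.224.0.15: descend 011011011110 ; hops seen [H0] ; pick H0
  del 109.224.0.0/12 (clear depth 12)
  add 109.235.194.32/28 -> H0 at depth 28
  del 109.235.194.32/28 (clear depth 28)
  add 120.134.187.0/24 -> H1 at depth 24
  add 120.0.0.0/8 -> H0 at depth 8
  add 109.235.0.0/16 -> H1 at depth 16
  add 109.232.0.0/14 -> H0 at depth 14
  Q 109.232.2.214: descend 01101101111010 ; hops seen [H0] ; pick H0
  add 120.134.176.0/20 -> H2 at depth 20
  Q 120.134.176.6: descend 01111000100001101011 ; hops seen [H0,H2] ; pick H2
  Q 120.0.0.29: descend 01111000 ; hops seen [H0] ; pick H0
  add 120.134.187.224/28 -> H3 at depth 28
  add 109.235.0.0/16 -> H1 at depth 16
  Q 109.235.3.134: descend 0110110111101011 ; hops seen [H0,H1] ; pick H1
  add 109.0.0.0/8 -> H3 at depth 8

== LOOKUPS ==
["H0","H0","no-route","H0","H0","H2","H0","H1"]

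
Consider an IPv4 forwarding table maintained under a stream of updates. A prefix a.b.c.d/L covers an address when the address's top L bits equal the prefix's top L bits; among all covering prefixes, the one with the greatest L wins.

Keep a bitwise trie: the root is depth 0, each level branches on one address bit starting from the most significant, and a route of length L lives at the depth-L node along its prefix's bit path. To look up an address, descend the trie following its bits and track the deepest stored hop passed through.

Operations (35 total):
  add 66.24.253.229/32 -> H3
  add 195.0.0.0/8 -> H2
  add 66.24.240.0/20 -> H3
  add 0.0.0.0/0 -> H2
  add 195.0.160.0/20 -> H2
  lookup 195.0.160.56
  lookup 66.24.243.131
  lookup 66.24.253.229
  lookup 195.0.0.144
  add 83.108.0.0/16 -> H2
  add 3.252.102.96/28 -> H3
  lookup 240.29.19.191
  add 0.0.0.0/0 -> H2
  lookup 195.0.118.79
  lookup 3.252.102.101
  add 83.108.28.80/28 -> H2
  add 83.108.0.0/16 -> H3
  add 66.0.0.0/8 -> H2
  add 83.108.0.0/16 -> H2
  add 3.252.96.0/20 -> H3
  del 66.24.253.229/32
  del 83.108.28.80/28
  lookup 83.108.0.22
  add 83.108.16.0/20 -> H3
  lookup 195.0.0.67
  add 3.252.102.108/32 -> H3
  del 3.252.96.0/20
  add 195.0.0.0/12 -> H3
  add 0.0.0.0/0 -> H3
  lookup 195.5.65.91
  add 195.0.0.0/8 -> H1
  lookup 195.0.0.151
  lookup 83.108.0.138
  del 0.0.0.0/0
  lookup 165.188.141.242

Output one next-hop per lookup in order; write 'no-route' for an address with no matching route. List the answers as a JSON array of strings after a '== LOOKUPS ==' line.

Trace:
  add 66.24.253.229/32 -> H3 at depth 32
  add 195.0.0.0/8 -> H2 at depth 8
  add 66.24.240.0/20 -> H3 at depth 20
  add 0.0.0.0/0 -> H2 at depth 0
  add 195.0.160.0/20 -> H2 at depth 20
  Q 195.0.160.56: descend 11000011000000001010 ; hops seen [H2,H2,H2] ; pick H2
  Q 66.24.243.131: descend 01000010000110001111 ; hops seen [H2,H3] ; pick H3
  Q 66.24.253.229: descend 01000010000110001111110111100101 ; hops seen [H2,H3,H3] ; pick H3
  Q 195.0.0.144: descend 1100001100000000 ; hops seen [H2,H2] ; pick H2
  add 83.108.0.0/16 -> H2 at depth 16
  add 3.252.102.96/28 -> H3 at depth 28
  Q 240.29.19.191: descend 11 ; hops seen [H2] ; pick H2
  add 0.0.0.0/0 -> H2 at depth 0
  Q 195.0.118.79: descend 1100001100000000 ; hops seen [H2,H2] ; pick H2
  Q 3.252.102.101: descend 0000001111111100011001100110 ; hops seen [H2,H3] ; pick H3
  add 83.108.28.80/28 -> H2 at depth 28
  add 83.108.0.0/16 -> H3 at depth 16
  add 66.0.0.0/8 -> H2 at depth 8
  add 83.108.0.0/16 -> H2 at depth 16
  add 3.252.96.0/20 -> H3 at depth 20
  del 66.24.253.229/32 (clear depth 32)
  del 83.108.28.80/28 (clear depth 28)
  Q 83.108.0.22: descend 0101001101101100000 ; hops seen [H2,H2] ; pick H2
  add 83.108.16.0/20 -> H3 at depth 20
  Q 195.0.0.67: descend 1100001100000000 ; hops seen [H2,H2] ; pick H2
  add 3.252.102.108/32 -> H3 at depth 32
  del 3.252.96.0/20 (clear depth 20)
  add 195.0.0.0/12 -> H3 at depth 12
  add 0.0.0.0/0 -> H3 at depth 0
  Q 195.5.65.91: descend 1100001100000 ; hops seen [H3,H2,H3] ; pick H3
  add 195.0.0.0/8 -> H1 at depth 8
  Q 195.0.0.151: descend 1100001100000000 ; hops seen [H3,H1,H3] ; pick H3
  Q 83.108.0.138: descend 0101001101101100000 ; hops seen [H3,H2] ; pick H2
  del 0.0.0.0/0 (clear depth 0)
  Q 165.188.141.242: descend 1 ; hops seen [∅] ; pick no-route

== LOOKUPS ==
["H2","H3","H3","H2","H2","H2","H3","H2","H2","H3","H3","H2","no-route"]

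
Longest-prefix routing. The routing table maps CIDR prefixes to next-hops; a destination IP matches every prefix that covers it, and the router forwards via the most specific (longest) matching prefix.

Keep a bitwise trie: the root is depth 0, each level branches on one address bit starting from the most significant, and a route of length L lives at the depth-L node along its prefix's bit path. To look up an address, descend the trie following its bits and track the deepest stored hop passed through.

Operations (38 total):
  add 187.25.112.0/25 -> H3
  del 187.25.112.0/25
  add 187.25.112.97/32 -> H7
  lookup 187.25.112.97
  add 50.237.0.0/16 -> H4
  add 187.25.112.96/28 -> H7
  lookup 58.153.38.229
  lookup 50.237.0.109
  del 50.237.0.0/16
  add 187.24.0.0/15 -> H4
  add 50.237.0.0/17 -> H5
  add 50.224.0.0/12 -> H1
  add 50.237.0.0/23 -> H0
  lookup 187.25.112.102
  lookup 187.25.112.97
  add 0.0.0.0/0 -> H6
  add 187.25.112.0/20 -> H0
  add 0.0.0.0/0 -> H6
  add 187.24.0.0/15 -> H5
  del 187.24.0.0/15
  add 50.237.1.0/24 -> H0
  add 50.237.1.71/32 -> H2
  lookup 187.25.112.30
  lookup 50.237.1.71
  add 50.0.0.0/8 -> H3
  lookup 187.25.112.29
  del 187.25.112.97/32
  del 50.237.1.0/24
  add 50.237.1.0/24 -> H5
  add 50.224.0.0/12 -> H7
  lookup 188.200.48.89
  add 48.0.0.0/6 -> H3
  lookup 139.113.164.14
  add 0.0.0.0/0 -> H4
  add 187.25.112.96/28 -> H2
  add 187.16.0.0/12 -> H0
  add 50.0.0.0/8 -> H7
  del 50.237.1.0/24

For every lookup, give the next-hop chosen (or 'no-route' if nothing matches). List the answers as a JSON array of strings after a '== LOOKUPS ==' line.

Apply in order:
  add 187.25.112.0/25 -> H3 at depth 25
  del 187.25.112.0/25 (clear depth 25)
  add 187.25.112.97/32 -> H7 at depth 32
  ? 187.25.112.97  path d0:-→d1:-→d2:-→d3:-→d4:-→d5:-→d6:-→d7:-→d8:-→d9:-→d10:-→d11:-→d12:-→d13:-→d14:-→d15:-→d16:-→d17:-→d18:-→d19:-→d20:-→d21:-→d22:-→d23:-→d24:-→d25:-→d26:-→d27:-→d28:-→d29:-→d30:-→d31:-→d32:H7  best=H7
  add 50.237.0.0/16 -> H4 at depth 16
  add 187.25.112.96/28 -> H7 at depth 28
  ? 58.153.38.229  path d0:-→d1:-→d2:-→d3:-→d4:-  best=no-route
  ? 50.237.0.109  path d0:-→d1:-→d2:-→d3:-→d4:-→d5:-→d6:-→d7:-→d8:-→d9:-→d10:-→d11:-→d12:-→d13:-→d14:-→d15:-→d16:H4  best=H4
  del 50.237.0.0/16 (clear depth 16)
  add 187.24.0.0/15 -> H4 at depth 15
  add 50.237.0.0/17 -> H5 at depth 17
  add 50.224.0.0/12 -> H1 at depth 12
  add 50.237.0.0/23 -> H0 at depth 23
  ? 187.25.112.102  path d0:-→d1:-→d2:-→d3:-→d4:-→d5:-→d6:-→d7:-→d8:-→d9:-→d10:-→d11:-→d12:-→d13:-→d14:-→d15:H4→d16:-→d17:-→d18:-→d19:-→d20:-→d21:-→d22:-→d23:-→d24:-→d25:-→d26:-→d27:-→d28:H7→d29:-  best=H7
  ? 187.25.112.97  path d0:-→d1:-→d2:-→d3:-→d4:-→d5:-→d6:-→d7:-→d8:-→d9:-→d10:-→d11:-→d12:-→d13:-→d14:-→d15:H4→d16:-→d17:-→d18:-→d19:-→d20:-→d21:-→d22:-→d23:-→d24:-→d25:-→d26:-→d27:-→d28:H7→d29:-→d30:-→d31:-→d32:H7  best=H7
  add 0.0.0.0/0 -> H6 at depth 0
  add 187.25.112.0/20 -> H0 at depth 20
  add 0.0.0.0/0 -> H6 at depth 0
  add 187.24.0.0/15 -> H5 at depth 15
  del 187.24.0.0/15 (clear depth 15)
  add 50.237.1.0/24 -> H0 at depth 24
  add 50.237.1.71/32 -> H2 at depth 32
  ? 187.25.112.30  path d0:H6→d1:-→d2:-→d3:-→d4:-→d5:-→d6:-→d7:-→d8:-→d9:-→d10:-→d11:-→d12:-→d13:-→d14:-→d15:-→d16:-→d17:-→d18:-→d19:-→d20:H0→d21:-→d22:-→d23:-→d24:-→d25:-  best=H0
  ? 50.237.1.71  path d0:H6→d1:-→d2:-→d3:-→d4:-→d5:-→d6:-→d7:-→d8:-→d9:-→d10:-→d11:-→d12:H1→d13:-→d14:-→d15:-→d16:-→d17:H5→d18:-→d19:-→d20:-→d21:-→d22:-→d23:H0→d24:H0→d25:-→d26:-→d27:-→d28:-→d29:-→d30:-→d31:-→d32:H2  best=H2
  add 50.0.0.0/8 -> H3 at depth 8
  ? 187.25.112.29  path d0:H6→d1:-→d2:-→d3:-→d4:-→d5:-→d6:-→d7:-→d8:-→d9:-→d10:-→d11:-→d12:-→d13:-→d14:-→d15:-→d16:-→d17:-→d18:-→d19:-→d20:H0→d21:-→d22:-→d23:-→d24:-→d25:-  best=H0
  del 187.25.112.97/32 (clear depth 32)
  del 50.237.1.0/24 (clear depth 24)
  add 50.237.1.0/24 -> H5 at depth 24
  add 50.224.0.0/12 -> H7 at depth 12
  ? 188.200.48.89  path d0:H6→d1:-→d2:-→d3:-→d4:-→d5:-  best=H6
  add 48.0.0.0/6 -> H3 at depth 6
  ? 139.113.164.14  path d0:H6→d1:-→d2:-  best=H6
  add 0.0.0.0/0 -> H4 at depth 0
  add 187.25.112.96/28 -> H2 at depth 28
  add 187.16.0.0/12 -> H0 at depth 12
  add 50.0.0.0/8 -> H7 at depth 8
  del 50.237.1.0/24 (clear depth 24)

== LOOKUPS ==
["H7","no-route","H4","H7","H7","H0","H2","H0","H6","H6"]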